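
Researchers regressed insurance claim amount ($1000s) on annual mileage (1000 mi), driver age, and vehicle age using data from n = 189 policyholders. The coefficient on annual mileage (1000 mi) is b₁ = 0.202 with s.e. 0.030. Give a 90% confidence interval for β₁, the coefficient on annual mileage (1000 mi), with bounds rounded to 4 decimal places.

df = n − k − 1 = 189 − 3 − 1 = 185.
t* = t_{0.05, 185} = 1.653132.
Margin = t* × SE = 1.653132 × 0.030 = 0.049594.
CI: 0.202 ± 0.049594 → (0.1524, 0.2516).
With 90% confidence, each one-unit increase in annual mileage (1000 mi) is associated with a change of between 0.1524 and 0.2516 $1000s in insurance claim amount, holding the other predictors fixed.

(0.1524, 0.2516)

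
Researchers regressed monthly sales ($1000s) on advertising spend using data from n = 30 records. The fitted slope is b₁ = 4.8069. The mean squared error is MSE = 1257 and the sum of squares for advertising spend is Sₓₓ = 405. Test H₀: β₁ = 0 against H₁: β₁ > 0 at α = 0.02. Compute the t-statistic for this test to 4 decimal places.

SE(b₁) = √(MSE/Sₓₓ) = √(1257/405) = 1.76173.
t = 4.8069 / 1.76173 = 2.7285.
df = n − 2 = 28.
One-sided p ≈ 0.0054, which is < 0.02, so reject H₀.
There is evidence that the true slope on advertising spend is positive.

t = 2.7285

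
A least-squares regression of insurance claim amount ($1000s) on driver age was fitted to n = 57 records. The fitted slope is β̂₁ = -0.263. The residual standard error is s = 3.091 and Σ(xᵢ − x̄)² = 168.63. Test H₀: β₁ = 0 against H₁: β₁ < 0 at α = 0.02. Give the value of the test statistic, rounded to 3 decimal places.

t = -1.105

SE(β̂₁) = s/√Sₓₓ = 3.091/√168.63 = 0.23803.
t = -0.263 / 0.23803 = -1.105.
df = n − 2 = 55.
One-sided p ≈ 0.1370, which is ≥ 0.02, so fail to reject H₀.
The data do not give significant evidence that the true slope on driver age is negative.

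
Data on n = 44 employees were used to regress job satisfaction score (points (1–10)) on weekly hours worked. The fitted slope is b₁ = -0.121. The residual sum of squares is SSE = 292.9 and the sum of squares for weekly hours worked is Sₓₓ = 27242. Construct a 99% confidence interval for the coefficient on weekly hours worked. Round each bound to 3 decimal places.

(-0.164, -0.078)

MSE = SSE/(n − 2) = 292.9/42 = 6.97381.
SE(b₁) = √(MSE/Sₓₓ) = √(6.97381/27242) = 0.0159998.
df = n − 2 = 42.
t* = t_{0.005, 42} = 2.698066.
Margin = t* × SE = 2.698066 × 0.0159998 = 0.04317.
CI: -0.121 ± 0.04317 → (-0.164, -0.078).
With 99% confidence, each one-unit increase in weekly hours worked is associated with a change of between -0.164 and -0.078 points (1–10) in job satisfaction score.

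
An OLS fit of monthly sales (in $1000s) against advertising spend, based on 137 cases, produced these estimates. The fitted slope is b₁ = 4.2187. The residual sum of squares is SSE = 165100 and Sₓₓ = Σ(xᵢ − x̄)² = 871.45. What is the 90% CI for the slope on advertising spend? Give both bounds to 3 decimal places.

MSE = SSE/(n − 2) = 165100/135 = 1222.96.
SE(b₁) = √(MSE/Sₓₓ) = √(1222.96/871.45) = 1.18464.
df = n − 2 = 135.
t* = t_{0.05, 135} = 1.656219.
Margin = t* × SE = 1.656219 × 1.18464 = 1.96202.
CI: 4.2187 ± 1.96202 → (2.257, 6.181).
With 90% confidence, each one-unit increase in advertising spend is associated with a change of between 2.257 and 6.181 $1000s in monthly sales.

(2.257, 6.181)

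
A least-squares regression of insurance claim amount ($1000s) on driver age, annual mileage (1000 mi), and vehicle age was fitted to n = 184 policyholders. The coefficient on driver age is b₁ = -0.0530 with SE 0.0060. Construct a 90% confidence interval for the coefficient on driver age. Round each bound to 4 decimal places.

(-0.0629, -0.0431)

df = n − k − 1 = 184 − 3 − 1 = 180.
t* = t_{0.05, 180} = 1.653363.
Margin = t* × SE = 1.653363 × 0.0060 = 0.009920.
CI: -0.0530 ± 0.009920 → (-0.0629, -0.0431).
With 90% confidence, each one-unit increase in driver age is associated with a change of between -0.0629 and -0.0431 $1000s in insurance claim amount, holding the other predictors fixed.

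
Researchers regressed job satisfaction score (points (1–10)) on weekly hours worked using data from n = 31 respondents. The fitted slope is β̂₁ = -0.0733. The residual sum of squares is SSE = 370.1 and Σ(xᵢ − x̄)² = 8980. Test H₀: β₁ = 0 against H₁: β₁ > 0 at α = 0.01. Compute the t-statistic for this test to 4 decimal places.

MSE = SSE/(n − 2) = 370.1/29 = 12.7621.
SE(β̂₁) = √(MSE/Sₓₓ) = √(12.7621/8980) = 0.0376984.
t = -0.0733 / 0.0376984 = -1.9444.
df = n − 2 = 29.
One-sided p ≈ 0.9692, which is ≥ 0.01, so fail to reject H₀.
The data do not give significant evidence that the true slope on weekly hours worked is positive.

t = -1.9444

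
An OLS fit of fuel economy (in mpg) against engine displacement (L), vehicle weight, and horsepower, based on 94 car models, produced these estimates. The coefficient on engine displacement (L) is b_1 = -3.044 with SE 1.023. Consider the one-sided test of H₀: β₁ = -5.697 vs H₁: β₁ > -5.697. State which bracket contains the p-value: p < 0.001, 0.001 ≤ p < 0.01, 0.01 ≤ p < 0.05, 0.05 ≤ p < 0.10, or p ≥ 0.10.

0.001 ≤ p < 0.01

t = (-3.044 − (-5.697)) / 1.023 = 2.593.
df = n − k − 1 = 94 − 3 − 1 = 90.
One-sided p = P(T_{90} > t) ≈ 0.0055.
So 0.001 ≤ p < 0.01.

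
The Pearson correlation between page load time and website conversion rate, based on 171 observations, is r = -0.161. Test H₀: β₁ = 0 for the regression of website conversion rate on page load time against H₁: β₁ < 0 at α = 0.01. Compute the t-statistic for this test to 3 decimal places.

t = -2.121

t = r·√(n − 2)/√(1 − r²) = -0.161·√169/√0.974079 = -2.121.
df = n − 2 = 169.
One-sided p ≈ 0.0177, which is ≥ 0.01, so fail to reject H₀.
The data do not give significant evidence of a linear association between page load time and website conversion rate.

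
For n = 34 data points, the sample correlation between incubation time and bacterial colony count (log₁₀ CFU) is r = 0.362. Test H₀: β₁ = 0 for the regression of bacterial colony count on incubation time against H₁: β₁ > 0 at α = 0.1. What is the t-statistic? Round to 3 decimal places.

t = 2.197

t = r·√(n − 2)/√(1 − r²) = 0.362·√32/√0.868956 = 2.197.
df = n − 2 = 32.
One-sided p ≈ 0.0177, which is < 0.1, so reject H₀.
There is evidence of a linear association between incubation time and bacterial colony count.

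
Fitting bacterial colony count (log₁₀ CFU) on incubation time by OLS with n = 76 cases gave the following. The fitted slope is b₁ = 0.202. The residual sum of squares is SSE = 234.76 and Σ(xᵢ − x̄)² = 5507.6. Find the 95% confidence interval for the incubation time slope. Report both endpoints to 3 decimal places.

MSE = SSE/(n − 2) = 234.76/74 = 3.17243.
SE(b₁) = √(MSE/Sₓₓ) = √(3.17243/5507.6) = 0.0240002.
df = n − 2 = 74.
t* = t_{0.025, 74} = 1.992543.
Margin = t* × SE = 1.992543 × 0.0240002 = 0.04782.
CI: 0.202 ± 0.04782 → (0.154, 0.250).
With 95% confidence, each one-unit increase in incubation time is associated with a change of between 0.154 and 0.250 log₁₀ CFU in bacterial colony count.

(0.154, 0.250)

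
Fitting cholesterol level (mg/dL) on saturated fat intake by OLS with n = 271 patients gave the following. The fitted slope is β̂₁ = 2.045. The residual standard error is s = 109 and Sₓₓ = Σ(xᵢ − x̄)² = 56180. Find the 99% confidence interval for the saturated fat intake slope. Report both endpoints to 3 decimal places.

(0.852, 3.238)

SE(β̂₁) = s/√Sₓₓ = 109/√56180 = 0.459871.
df = n − 2 = 269.
t* = t_{0.005, 269} = 2.594229.
Margin = t* × SE = 2.594229 × 0.459871 = 1.19301.
CI: 2.045 ± 1.19301 → (0.852, 3.238).
With 99% confidence, each one-unit increase in saturated fat intake is associated with a change of between 0.852 and 3.238 mg/dL in cholesterol level.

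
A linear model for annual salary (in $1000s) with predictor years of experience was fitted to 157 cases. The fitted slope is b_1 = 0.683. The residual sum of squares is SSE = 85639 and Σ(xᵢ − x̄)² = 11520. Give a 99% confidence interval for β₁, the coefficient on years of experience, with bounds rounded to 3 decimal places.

MSE = SSE/(n − 2) = 85639/155 = 552.51.
SE(b_1) = √(MSE/Sₓₓ) = √(552.51/11520) = 0.219.
df = n − 2 = 155.
t* = t_{0.005, 155} = 2.60792.
Margin = t* × SE = 2.60792 × 0.219 = 0.57113.
CI: 0.683 ± 0.57113 → (0.112, 1.254).
With 99% confidence, each one-unit increase in years of experience is associated with a change of between 0.112 and 1.254 $1000s in annual salary.

(0.112, 1.254)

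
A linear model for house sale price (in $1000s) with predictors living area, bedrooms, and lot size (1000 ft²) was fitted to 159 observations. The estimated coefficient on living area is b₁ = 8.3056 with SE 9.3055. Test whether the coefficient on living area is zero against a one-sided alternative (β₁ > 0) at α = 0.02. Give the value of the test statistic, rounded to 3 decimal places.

t = 0.893

H₀: β₁ = 0 vs H₁: β₁ > 0.
t = (b₁ − β₁⁰)/SE = 8.3056 / 9.3055 = 0.893.
df = n − k − 1 = 159 − 3 − 1 = 155.
One-sided p ≈ 0.1867, which is ≥ 0.02, so fail to reject H₀.
The data do not give significant evidence that the true slope on living area is positive, holding the other predictors fixed.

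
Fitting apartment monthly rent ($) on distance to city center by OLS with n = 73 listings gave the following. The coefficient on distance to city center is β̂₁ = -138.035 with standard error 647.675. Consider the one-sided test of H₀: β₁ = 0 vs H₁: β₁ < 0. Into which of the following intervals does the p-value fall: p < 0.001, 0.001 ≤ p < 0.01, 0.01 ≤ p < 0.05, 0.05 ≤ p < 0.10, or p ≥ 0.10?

t = -138.035 / 647.675 = -0.213.
df = n − 2 = 73 − 2 = 71.
One-sided p = P(T_{71} < t) ≈ 0.4159.
So p ≥ 0.10.

p ≥ 0.10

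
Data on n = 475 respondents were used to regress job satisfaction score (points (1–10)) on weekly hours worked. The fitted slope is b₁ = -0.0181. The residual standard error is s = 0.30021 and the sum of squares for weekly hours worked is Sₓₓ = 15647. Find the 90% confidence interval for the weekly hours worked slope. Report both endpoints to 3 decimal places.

(-0.022, -0.014)

SE(b₁) = s/√Sₓₓ = 0.30021/√15647 = 0.00239999.
df = n − 2 = 473.
t* = t_{0.05, 473} = 1.648081.
Margin = t* × SE = 1.648081 × 0.00239999 = 0.00396.
CI: -0.0181 ± 0.00396 → (-0.022, -0.014).
With 90% confidence, each one-unit increase in weekly hours worked is associated with a change of between -0.022 and -0.014 points (1–10) in job satisfaction score.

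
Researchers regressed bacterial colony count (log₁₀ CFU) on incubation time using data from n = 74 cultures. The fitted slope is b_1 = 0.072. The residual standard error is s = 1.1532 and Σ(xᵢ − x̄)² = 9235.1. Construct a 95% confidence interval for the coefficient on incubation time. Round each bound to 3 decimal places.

SE(b_1) = s/√Sₓₓ = 1.1532/√9235.1 = 0.0120001.
df = n − 2 = 72.
t* = t_{0.025, 72} = 1.993464.
Margin = t* × SE = 1.993464 × 0.0120001 = 0.02392.
CI: 0.072 ± 0.02392 → (0.048, 0.096).
With 95% confidence, each one-unit increase in incubation time is associated with a change of between 0.048 and 0.096 log₁₀ CFU in bacterial colony count.

(0.048, 0.096)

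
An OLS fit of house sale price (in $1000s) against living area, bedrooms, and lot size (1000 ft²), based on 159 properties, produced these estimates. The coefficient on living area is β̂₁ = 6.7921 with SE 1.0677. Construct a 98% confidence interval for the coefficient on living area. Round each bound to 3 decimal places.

df = n − k − 1 = 159 − 3 − 1 = 155.
t* = t_{0.01, 155} = 2.350646.
Margin = t* × SE = 2.350646 × 1.0677 = 2.50979.
CI: 6.7921 ± 2.50979 → (4.282, 9.302).
With 98% confidence, each one-unit increase in living area is associated with a change of between 4.282 and 9.302 $1000s in house sale price, holding the other predictors fixed.

(4.282, 9.302)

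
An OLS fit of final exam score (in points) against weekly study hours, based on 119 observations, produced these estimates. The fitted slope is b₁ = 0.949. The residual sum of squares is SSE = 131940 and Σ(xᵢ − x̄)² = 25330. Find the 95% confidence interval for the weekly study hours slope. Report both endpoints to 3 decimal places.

MSE = SSE/(n − 2) = 131940/117 = 1127.69.
SE(b₁) = √(MSE/Sₓₓ) = √(1127.69/25330) = 0.210998.
df = n − 2 = 117.
t* = t_{0.025, 117} = 1.980448.
Margin = t* × SE = 1.980448 × 0.210998 = 0.41787.
CI: 0.949 ± 0.41787 → (0.531, 1.367).
With 95% confidence, each one-unit increase in weekly study hours is associated with a change of between 0.531 and 1.367 points in final exam score.

(0.531, 1.367)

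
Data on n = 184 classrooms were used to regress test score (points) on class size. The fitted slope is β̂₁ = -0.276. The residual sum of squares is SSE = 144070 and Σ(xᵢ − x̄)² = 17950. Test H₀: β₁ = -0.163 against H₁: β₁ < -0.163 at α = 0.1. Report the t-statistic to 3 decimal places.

MSE = SSE/(n − 2) = 144070/182 = 791.593.
SE(β̂₁) = √(MSE/Sₓₓ) = √(791.593/17950) = 0.21.
t = (-0.276 − (-0.163)) / 0.21 = -0.538.
df = n − 2 = 182.
One-sided p ≈ 0.2956, which is ≥ 0.1, so fail to reject H₀.
The data do not give significant evidence that the true slope on class size is below -0.163 points per unit.

t = -0.538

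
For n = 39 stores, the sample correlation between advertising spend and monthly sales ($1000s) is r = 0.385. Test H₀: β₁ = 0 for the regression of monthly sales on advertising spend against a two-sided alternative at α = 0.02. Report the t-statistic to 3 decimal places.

t = 2.537

t = r·√(n − 2)/√(1 − r²) = 0.385·√37/√0.851775 = 2.537.
df = n − 2 = 37.
Two-sided p ≈ 0.0155, which is < 0.02, so reject H₀.
There is evidence of a linear association between advertising spend and monthly sales.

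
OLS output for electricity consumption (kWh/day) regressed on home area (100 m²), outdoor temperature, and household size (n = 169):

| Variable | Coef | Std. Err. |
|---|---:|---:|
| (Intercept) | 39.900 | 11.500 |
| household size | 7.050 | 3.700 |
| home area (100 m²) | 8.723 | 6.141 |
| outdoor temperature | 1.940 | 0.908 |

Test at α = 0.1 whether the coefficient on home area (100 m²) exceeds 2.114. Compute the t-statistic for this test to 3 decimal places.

Read off: b = 8.723, SE = 6.141 for home area (100 m²).
H₀: β₁ = 2.114 vs H₁: β₁ > 2.114.
t = (8.723 − 2.114) / 6.141 = 1.076.
df = n − k − 1 = 169 − 3 − 1 = 165.
One-sided p ≈ 0.1417, which is ≥ 0.1, so fail to reject H₀.
The data do not give significant evidence that the true slope on home area (100 m²) exceeds 2.114 kWh/day per unit, holding the other predictors fixed.

t = 1.076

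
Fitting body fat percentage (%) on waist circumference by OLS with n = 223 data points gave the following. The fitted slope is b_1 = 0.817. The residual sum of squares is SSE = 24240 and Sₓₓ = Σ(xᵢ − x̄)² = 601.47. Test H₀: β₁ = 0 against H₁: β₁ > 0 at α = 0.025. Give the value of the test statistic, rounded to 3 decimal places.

t = 1.913

MSE = SSE/(n − 2) = 24240/221 = 109.683.
SE(b_1) = √(MSE/Sₓₓ) = √(109.683/601.47) = 0.427035.
t = 0.817 / 0.427035 = 1.913.
df = n − 2 = 221.
One-sided p ≈ 0.0285, which is ≥ 0.025, so fail to reject H₀.
The data do not give significant evidence that the true slope on waist circumference is positive.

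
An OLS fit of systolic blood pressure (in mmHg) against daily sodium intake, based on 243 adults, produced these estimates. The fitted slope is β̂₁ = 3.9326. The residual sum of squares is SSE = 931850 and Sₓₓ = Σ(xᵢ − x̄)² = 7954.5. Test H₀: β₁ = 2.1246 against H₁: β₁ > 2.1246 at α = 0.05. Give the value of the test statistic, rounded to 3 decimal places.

MSE = SSE/(n − 2) = 931850/241 = 3866.6.
SE(β̂₁) = √(MSE/Sₓₓ) = √(3866.6/7954.5) = 0.697201.
t = (3.9326 − 2.1246) / 0.697201 = 2.593.
df = n − 2 = 241.
One-sided p ≈ 0.0050, which is < 0.05, so reject H₀.
There is evidence that the true slope on daily sodium intake exceeds 2.1246 mmHg per unit.

t = 2.593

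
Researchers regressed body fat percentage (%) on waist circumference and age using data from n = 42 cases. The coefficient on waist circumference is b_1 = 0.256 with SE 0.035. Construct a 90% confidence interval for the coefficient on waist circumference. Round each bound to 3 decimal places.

df = n − k − 1 = 42 − 2 − 1 = 39.
t* = t_{0.05, 39} = 1.684875.
Margin = t* × SE = 1.684875 × 0.035 = 0.05897.
CI: 0.256 ± 0.05897 → (0.197, 0.315).
With 90% confidence, each one-unit increase in waist circumference is associated with a change of between 0.197 and 0.315 % in body fat percentage, holding the other predictors fixed.

(0.197, 0.315)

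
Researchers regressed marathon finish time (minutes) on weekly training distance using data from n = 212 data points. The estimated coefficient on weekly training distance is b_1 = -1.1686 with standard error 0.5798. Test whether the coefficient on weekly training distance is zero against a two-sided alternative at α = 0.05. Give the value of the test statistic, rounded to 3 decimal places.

t = -2.016

H₀: β₁ = 0 vs H₁: β₁ ≠ 0.
t = (b_1 − β₁⁰)/SE = -1.1686 / 0.5798 = -2.016.
df = n − 2 = 212 − 2 = 210.
Two-sided p ≈ 0.0451, which is < 0.05, so reject H₀.
There is evidence that weekly training distance is associated with marathon finish time.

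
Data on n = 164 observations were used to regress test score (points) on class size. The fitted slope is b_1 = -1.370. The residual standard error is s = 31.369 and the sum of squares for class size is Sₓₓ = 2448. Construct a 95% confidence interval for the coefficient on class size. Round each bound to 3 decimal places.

(-2.622, -0.118)

SE(b_1) = s/√Sₓₓ = 31.369/√2448 = 0.634008.
df = n − 2 = 162.
t* = t_{0.025, 162} = 1.974716.
Margin = t* × SE = 1.974716 × 0.634008 = 1.25199.
CI: -1.370 ± 1.25199 → (-2.622, -0.118).
With 95% confidence, each one-unit increase in class size is associated with a change of between -2.622 and -0.118 points in test score.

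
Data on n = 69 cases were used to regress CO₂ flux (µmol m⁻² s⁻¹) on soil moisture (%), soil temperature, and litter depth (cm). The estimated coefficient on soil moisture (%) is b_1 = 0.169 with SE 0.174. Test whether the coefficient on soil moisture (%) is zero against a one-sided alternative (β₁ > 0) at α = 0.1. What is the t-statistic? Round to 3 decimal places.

H₀: β₁ = 0 vs H₁: β₁ > 0.
t = (b_1 − β₁⁰)/SE = 0.169 / 0.174 = 0.971.
df = n − k − 1 = 69 − 3 − 1 = 65.
One-sided p ≈ 0.1675, which is ≥ 0.1, so fail to reject H₀.
The data do not give significant evidence that the true slope on soil moisture (%) is positive, holding the other predictors fixed.

t = 0.971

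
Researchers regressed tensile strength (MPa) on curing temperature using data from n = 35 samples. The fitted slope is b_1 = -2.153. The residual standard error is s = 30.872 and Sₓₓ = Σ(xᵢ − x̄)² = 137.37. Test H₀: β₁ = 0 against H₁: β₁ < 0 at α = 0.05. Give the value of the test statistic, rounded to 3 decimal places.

t = -0.817

SE(b_1) = s/√Sₓₓ = 30.872/√137.37 = 2.63402.
t = -2.153 / 2.63402 = -0.817.
df = n − 2 = 33.
One-sided p ≈ 0.2098, which is ≥ 0.05, so fail to reject H₀.
The data do not give significant evidence that the true slope on curing temperature is negative.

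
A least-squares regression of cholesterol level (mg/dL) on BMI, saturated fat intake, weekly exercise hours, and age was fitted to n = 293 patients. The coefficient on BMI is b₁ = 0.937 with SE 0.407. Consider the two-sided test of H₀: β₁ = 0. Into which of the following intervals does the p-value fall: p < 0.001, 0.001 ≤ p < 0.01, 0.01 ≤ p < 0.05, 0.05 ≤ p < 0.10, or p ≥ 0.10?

0.01 ≤ p < 0.05

t = 0.937 / 0.407 = 2.302.
df = n − k − 1 = 293 − 4 − 1 = 288.
Two-sided p = 2·P(T_{288} > |t|) ≈ 0.0220.
So 0.01 ≤ p < 0.05.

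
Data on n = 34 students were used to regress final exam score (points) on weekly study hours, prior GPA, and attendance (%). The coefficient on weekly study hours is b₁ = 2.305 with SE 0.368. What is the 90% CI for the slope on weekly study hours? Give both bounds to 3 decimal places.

df = n − k − 1 = 34 − 3 − 1 = 30.
t* = t_{0.05, 30} = 1.697261.
Margin = t* × SE = 1.697261 × 0.368 = 0.62459.
CI: 2.305 ± 0.62459 → (1.680, 2.930).
With 90% confidence, each one-unit increase in weekly study hours is associated with a change of between 1.680 and 2.930 points in final exam score, holding the other predictors fixed.

(1.680, 2.930)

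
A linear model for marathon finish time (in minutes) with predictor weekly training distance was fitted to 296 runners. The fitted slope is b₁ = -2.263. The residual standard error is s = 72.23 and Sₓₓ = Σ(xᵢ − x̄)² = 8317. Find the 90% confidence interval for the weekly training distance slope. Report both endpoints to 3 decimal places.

SE(b₁) = s/√Sₓₓ = 72.23/√8317 = 0.792017.
df = n − 2 = 294.
t* = t_{0.05, 294} = 1.650053.
Margin = t* × SE = 1.650053 × 0.792017 = 1.30687.
CI: -2.263 ± 1.30687 → (-3.570, -0.956).
With 90% confidence, each one-unit increase in weekly training distance is associated with a change of between -3.570 and -0.956 minutes in marathon finish time.

(-3.570, -0.956)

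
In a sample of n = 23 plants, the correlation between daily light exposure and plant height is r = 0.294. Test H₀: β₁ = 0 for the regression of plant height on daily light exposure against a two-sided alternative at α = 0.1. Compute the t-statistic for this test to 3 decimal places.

t = r·√(n − 2)/√(1 − r²) = 0.294·√21/√0.913564 = 1.410.
df = n − 2 = 21.
Two-sided p ≈ 0.1733, which is ≥ 0.1, so fail to reject H₀.
The data do not give significant evidence of a linear association between daily light exposure and plant height.

t = 1.410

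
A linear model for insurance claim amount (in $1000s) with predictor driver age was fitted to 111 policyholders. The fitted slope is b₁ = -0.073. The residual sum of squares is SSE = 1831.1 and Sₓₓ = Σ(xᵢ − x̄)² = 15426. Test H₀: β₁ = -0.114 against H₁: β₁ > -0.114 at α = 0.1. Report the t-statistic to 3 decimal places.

t = 1.242

MSE = SSE/(n − 2) = 1831.1/109 = 16.7991.
SE(b₁) = √(MSE/Sₓₓ) = √(16.7991/15426) = 0.0330002.
t = (-0.073 − (-0.114)) / 0.0330002 = 1.242.
df = n − 2 = 109.
One-sided p ≈ 0.1084, which is ≥ 0.1, so fail to reject H₀.
The data do not give significant evidence that the true slope on driver age exceeds -0.114 $1000s per unit.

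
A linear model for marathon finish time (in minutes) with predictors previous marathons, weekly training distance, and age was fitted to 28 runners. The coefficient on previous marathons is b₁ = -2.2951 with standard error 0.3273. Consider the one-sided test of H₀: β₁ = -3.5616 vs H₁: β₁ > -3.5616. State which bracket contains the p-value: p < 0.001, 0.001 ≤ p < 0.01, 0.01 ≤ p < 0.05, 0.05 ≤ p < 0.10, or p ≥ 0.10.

t = (-2.2951 − (-3.5616)) / 0.3273 = 3.870.
df = n − k − 1 = 28 − 3 − 1 = 24.
One-sided p = P(T_{24} > t) ≈ 0.0004.
So p < 0.001.

p < 0.001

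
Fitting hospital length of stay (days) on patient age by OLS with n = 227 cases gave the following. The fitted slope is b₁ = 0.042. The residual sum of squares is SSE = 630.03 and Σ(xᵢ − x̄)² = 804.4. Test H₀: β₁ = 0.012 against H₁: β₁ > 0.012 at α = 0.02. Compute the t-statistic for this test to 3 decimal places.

t = 0.508

MSE = SSE/(n − 2) = 630.03/225 = 2.80013.
SE(b₁) = √(MSE/Sₓₓ) = √(2.80013/804.4) = 0.0590002.
t = (0.042 − 0.012) / 0.0590002 = 0.508.
df = n − 2 = 225.
One-sided p ≈ 0.3058, which is ≥ 0.02, so fail to reject H₀.
The data do not give significant evidence that the true slope on patient age exceeds 0.012 days per unit.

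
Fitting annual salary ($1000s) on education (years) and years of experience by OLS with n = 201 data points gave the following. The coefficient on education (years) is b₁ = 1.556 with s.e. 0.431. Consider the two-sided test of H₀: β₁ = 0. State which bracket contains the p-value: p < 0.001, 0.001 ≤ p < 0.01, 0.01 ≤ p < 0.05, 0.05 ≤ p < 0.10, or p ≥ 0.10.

p < 0.001

t = 1.556 / 0.431 = 3.610.
df = n − k − 1 = 201 − 2 − 1 = 198.
Two-sided p = 2·P(T_{198} > |t|) ≈ 0.0004.
So p < 0.001.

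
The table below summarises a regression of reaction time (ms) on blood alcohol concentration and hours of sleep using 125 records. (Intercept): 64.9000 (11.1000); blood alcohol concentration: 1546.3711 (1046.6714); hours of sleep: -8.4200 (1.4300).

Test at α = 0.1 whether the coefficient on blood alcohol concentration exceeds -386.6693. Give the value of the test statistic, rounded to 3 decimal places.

Read off: b = 1546.3711, SE = 1046.6714 for blood alcohol concentration.
H₀: β₁ = -386.6693 vs H₁: β₁ > -386.6693.
t = (1546.3711 − (-386.6693)) / 1046.6714 = 1.847.
df = n − k − 1 = 125 − 2 − 1 = 122.
One-sided p ≈ 0.0336, which is < 0.1, so reject H₀.
There is evidence that the true slope on blood alcohol concentration exceeds -386.6693 ms per unit, holding the other predictors fixed.

t = 1.847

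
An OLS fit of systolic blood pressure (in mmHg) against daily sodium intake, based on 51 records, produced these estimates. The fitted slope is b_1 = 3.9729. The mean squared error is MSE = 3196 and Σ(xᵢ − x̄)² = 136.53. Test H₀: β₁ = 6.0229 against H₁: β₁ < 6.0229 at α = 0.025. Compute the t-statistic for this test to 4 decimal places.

SE(b_1) = √(MSE/Sₓₓ) = √(3196/136.53) = 4.83826.
t = (3.9729 − 6.0229) / 4.83826 = -0.4237.
df = n − 2 = 49.
One-sided p ≈ 0.3368, which is ≥ 0.025, so fail to reject H₀.
The data do not give significant evidence that the true slope on daily sodium intake is below 6.0229 mmHg per unit.

t = -0.4237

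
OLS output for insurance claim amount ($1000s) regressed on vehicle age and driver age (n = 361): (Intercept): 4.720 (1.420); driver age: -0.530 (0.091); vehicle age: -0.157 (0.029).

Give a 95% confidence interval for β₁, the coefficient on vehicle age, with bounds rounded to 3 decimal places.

(-0.214, -0.100)

Read off: b = -0.157, SE = 0.029 for vehicle age.
df = n − k − 1 = 361 − 2 − 1 = 358.
t* = t_{0.025, 358} = 1.966613.
Margin = t* × SE = 1.966613 × 0.029 = 0.05703.
CI: -0.157 ± 0.05703 → (-0.214, -0.100).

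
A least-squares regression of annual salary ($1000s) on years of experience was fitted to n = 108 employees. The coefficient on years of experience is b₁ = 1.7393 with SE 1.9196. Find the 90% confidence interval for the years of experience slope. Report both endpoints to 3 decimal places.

df = n − 2 = 108 − 2 = 106.
t* = t_{0.05, 106} = 1.659356.
Margin = t* × SE = 1.659356 × 1.9196 = 3.18530.
CI: 1.7393 ± 3.18530 → (-1.446, 4.925).
With 90% confidence, each one-unit increase in years of experience is associated with a change of between -1.446 and 4.925 $1000s in annual salary.

(-1.446, 4.925)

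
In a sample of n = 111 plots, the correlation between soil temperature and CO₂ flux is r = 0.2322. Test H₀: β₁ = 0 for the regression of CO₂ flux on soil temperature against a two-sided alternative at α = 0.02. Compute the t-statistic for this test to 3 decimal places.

t = r·√(n − 2)/√(1 − r²) = 0.2322·√109/√0.946083 = 2.492.
df = n − 2 = 109.
Two-sided p ≈ 0.0142, which is < 0.02, so reject H₀.
There is evidence of a linear association between soil temperature and CO₂ flux.

t = 2.492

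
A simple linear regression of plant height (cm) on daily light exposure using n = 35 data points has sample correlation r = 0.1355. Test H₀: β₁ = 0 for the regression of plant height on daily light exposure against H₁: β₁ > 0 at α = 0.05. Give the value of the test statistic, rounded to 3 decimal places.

t = r·√(n − 2)/√(1 − r²) = 0.1355·√33/√0.98164 = 0.786.
df = n − 2 = 33.
One-sided p ≈ 0.2188, which is ≥ 0.05, so fail to reject H₀.
The data do not give significant evidence of a linear association between daily light exposure and plant height.

t = 0.786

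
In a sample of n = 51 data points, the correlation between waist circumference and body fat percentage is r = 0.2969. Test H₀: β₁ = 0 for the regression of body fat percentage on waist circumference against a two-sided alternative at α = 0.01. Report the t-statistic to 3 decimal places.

t = 2.176

t = r·√(n − 2)/√(1 − r²) = 0.2969·√49/√0.91185 = 2.176.
df = n − 2 = 49.
Two-sided p ≈ 0.0344, which is ≥ 0.01, so fail to reject H₀.
The data do not give significant evidence of a linear association between waist circumference and body fat percentage.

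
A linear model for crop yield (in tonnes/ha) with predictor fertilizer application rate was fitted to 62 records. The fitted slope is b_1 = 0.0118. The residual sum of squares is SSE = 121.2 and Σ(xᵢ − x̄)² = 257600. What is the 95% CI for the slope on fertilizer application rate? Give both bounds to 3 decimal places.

MSE = SSE/(n − 2) = 121.2/60 = 2.02.
SE(b_1) = √(MSE/Sₓₓ) = √(2.02/257600) = 0.00280029.
df = n − 2 = 60.
t* = t_{0.025, 60} = 2.000298.
Margin = t* × SE = 2.000298 × 0.00280029 = 0.00560.
CI: 0.0118 ± 0.00560 → (0.006, 0.017).
With 95% confidence, each one-unit increase in fertilizer application rate is associated with a change of between 0.006 and 0.017 tonnes/ha in crop yield.

(0.006, 0.017)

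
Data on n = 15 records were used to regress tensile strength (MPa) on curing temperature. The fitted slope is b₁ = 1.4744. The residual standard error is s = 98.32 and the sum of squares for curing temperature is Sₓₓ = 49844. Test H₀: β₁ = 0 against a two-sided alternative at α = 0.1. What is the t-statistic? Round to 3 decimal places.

SE(b₁) = s/√Sₓₓ = 98.32/√49844 = 0.440388.
t = 1.4744 / 0.440388 = 3.348.
df = n − 2 = 13.
Two-sided p ≈ 0.0052, which is < 0.1, so reject H₀.
There is evidence that curing temperature is associated with tensile strength.

t = 3.348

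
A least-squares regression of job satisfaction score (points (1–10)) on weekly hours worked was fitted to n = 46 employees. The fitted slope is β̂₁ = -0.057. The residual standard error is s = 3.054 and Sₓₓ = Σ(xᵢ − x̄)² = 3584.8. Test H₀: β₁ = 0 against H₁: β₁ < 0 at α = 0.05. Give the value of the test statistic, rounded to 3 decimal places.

t = -1.117

SE(β̂₁) = s/√Sₓₓ = 3.054/√3584.8 = 0.0510078.
t = -0.057 / 0.0510078 = -1.117.
df = n − 2 = 44.
One-sided p ≈ 0.1349, which is ≥ 0.05, so fail to reject H₀.
The data do not give significant evidence that the true slope on weekly hours worked is negative.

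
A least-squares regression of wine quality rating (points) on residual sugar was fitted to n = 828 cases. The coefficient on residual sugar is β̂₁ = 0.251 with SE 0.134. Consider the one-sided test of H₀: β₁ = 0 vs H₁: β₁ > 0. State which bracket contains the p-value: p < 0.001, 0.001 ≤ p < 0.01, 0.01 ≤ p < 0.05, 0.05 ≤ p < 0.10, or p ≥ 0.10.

t = 0.251 / 0.134 = 1.873.
df = n − 2 = 828 − 2 = 826.
One-sided p = P(T_{826} > t) ≈ 0.0307.
So 0.01 ≤ p < 0.05.

0.01 ≤ p < 0.05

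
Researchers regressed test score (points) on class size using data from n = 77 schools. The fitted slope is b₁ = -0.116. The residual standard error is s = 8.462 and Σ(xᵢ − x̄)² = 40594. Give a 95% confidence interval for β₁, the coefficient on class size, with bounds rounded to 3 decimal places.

SE(b₁) = s/√Sₓₓ = 8.462/√40594 = 0.0419993.
df = n − 2 = 75.
t* = t_{0.025, 75} = 1.992102.
Margin = t* × SE = 1.992102 × 0.0419993 = 0.08367.
CI: -0.116 ± 0.08367 → (-0.200, -0.032).
With 95% confidence, each one-unit increase in class size is associated with a change of between -0.200 and -0.032 points in test score.

(-0.200, -0.032)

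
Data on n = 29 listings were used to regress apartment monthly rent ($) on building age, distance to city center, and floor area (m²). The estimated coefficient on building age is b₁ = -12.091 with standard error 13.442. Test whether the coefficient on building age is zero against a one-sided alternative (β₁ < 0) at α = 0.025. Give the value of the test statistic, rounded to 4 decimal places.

t = -0.8995

H₀: β₁ = 0 vs H₁: β₁ < 0.
t = (b₁ − β₁⁰)/SE = -12.091 / 13.442 = -0.8995.
df = n − k − 1 = 29 − 3 − 1 = 25.
One-sided p ≈ 0.1885, which is ≥ 0.025, so fail to reject H₀.
The data do not give significant evidence that the true slope on building age is negative, holding the other predictors fixed.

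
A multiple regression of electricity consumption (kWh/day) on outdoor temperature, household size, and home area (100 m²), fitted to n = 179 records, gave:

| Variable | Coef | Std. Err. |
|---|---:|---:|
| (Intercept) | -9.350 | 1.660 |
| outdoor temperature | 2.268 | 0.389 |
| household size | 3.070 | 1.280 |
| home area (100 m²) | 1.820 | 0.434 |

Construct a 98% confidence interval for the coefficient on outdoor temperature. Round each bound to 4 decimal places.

Read off: b = 2.268, SE = 0.389 for outdoor temperature.
df = n − k − 1 = 179 − 3 − 1 = 175.
t* = t_{0.01, 175} = 2.347845.
Margin = t* × SE = 2.347845 × 0.389 = 0.913312.
CI: 2.268 ± 0.913312 → (1.3547, 3.1813).

(1.3547, 3.1813)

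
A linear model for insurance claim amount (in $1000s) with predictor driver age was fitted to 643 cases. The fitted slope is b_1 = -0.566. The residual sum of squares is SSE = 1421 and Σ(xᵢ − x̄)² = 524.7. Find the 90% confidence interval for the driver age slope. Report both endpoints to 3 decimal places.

MSE = SSE/(n − 2) = 1421/641 = 2.21685.
SE(b_1) = √(MSE/Sₓₓ) = √(2.21685/524.7) = 0.0649999.
df = n − 2 = 641.
t* = t_{0.05, 641} = 1.647234.
Margin = t* × SE = 1.647234 × 0.0649999 = 0.10707.
CI: -0.566 ± 0.10707 → (-0.673, -0.459).
With 90% confidence, each one-unit increase in driver age is associated with a change of between -0.673 and -0.459 $1000s in insurance claim amount.

(-0.673, -0.459)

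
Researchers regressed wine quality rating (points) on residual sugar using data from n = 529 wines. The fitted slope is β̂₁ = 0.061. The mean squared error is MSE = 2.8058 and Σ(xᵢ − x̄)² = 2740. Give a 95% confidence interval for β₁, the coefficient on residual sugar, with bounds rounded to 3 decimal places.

SE(β̂₁) = √(MSE/Sₓₓ) = √(2.8058/2740) = 0.0320002.
df = n − 2 = 527.
t* = t_{0.025, 527} = 1.964476.
Margin = t* × SE = 1.964476 × 0.0320002 = 0.06286.
CI: 0.061 ± 0.06286 → (-0.002, 0.124).
With 95% confidence, each one-unit increase in residual sugar is associated with a change of between -0.002 and 0.124 points in wine quality rating.

(-0.002, 0.124)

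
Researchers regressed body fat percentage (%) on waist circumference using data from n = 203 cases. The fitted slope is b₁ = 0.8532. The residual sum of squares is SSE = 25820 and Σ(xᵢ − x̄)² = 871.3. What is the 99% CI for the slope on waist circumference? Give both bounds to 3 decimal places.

(-0.145, 1.852)

MSE = SSE/(n − 2) = 25820/201 = 128.458.
SE(b₁) = √(MSE/Sₓₓ) = √(128.458/871.3) = 0.383969.
df = n − 2 = 201.
t* = t_{0.005, 201} = 2.60051.
Margin = t* × SE = 2.60051 × 0.383969 = 0.99852.
CI: 0.8532 ± 0.99852 → (-0.145, 1.852).
With 99% confidence, each one-unit increase in waist circumference is associated with a change of between -0.145 and 1.852 % in body fat percentage.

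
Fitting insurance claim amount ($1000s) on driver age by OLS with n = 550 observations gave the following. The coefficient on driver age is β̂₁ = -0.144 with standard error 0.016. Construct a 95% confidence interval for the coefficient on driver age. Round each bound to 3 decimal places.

(-0.175, -0.113)

df = n − 2 = 550 − 2 = 548.
t* = t_{0.025, 548} = 1.964302.
Margin = t* × SE = 1.964302 × 0.016 = 0.03143.
CI: -0.144 ± 0.03143 → (-0.175, -0.113).
With 95% confidence, each one-unit increase in driver age is associated with a change of between -0.175 and -0.113 $1000s in insurance claim amount.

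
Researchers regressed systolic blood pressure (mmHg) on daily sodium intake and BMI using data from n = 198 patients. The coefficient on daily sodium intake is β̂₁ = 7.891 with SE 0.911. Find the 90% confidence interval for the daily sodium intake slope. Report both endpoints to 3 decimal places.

(6.385, 9.397)

df = n − k − 1 = 198 − 2 − 1 = 195.
t* = t_{0.05, 195} = 1.652705.
Margin = t* × SE = 1.652705 × 0.911 = 1.50561.
CI: 7.891 ± 1.50561 → (6.385, 9.397).
With 90% confidence, each one-unit increase in daily sodium intake is associated with a change of between 6.385 and 9.397 mmHg in systolic blood pressure, holding the other predictors fixed.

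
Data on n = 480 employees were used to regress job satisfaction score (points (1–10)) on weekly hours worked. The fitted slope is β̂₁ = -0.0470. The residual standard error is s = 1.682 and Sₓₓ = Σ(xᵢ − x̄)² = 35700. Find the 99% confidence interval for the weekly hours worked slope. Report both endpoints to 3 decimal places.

SE(β̂₁) = s/√Sₓₓ = 1.682/√35700 = 0.00890209.
df = n − 2 = 478.
t* = t_{0.005, 478} = 2.586154.
Margin = t* × SE = 2.586154 × 0.00890209 = 0.02302.
CI: -0.0470 ± 0.02302 → (-0.070, -0.024).
With 99% confidence, each one-unit increase in weekly hours worked is associated with a change of between -0.070 and -0.024 points (1–10) in job satisfaction score.

(-0.070, -0.024)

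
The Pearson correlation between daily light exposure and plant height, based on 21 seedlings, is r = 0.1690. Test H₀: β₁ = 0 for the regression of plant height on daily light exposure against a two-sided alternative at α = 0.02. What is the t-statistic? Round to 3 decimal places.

t = r·√(n − 2)/√(1 − r²) = 0.1690·√19/√0.971439 = 0.747.
df = n − 2 = 19.
Two-sided p ≈ 0.4640, which is ≥ 0.02, so fail to reject H₀.
The data do not give significant evidence of a linear association between daily light exposure and plant height.

t = 0.747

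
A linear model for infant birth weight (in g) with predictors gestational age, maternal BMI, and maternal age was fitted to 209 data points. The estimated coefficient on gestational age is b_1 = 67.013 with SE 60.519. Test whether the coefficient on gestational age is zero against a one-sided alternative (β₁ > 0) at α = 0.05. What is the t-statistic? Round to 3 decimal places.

H₀: β₁ = 0 vs H₁: β₁ > 0.
t = (b_1 − β₁⁰)/SE = 67.013 / 60.519 = 1.107.
df = n − k − 1 = 209 − 3 − 1 = 205.
One-sided p ≈ 0.1347, which is ≥ 0.05, so fail to reject H₀.
The data do not give significant evidence that the true slope on gestational age is positive, holding the other predictors fixed.

t = 1.107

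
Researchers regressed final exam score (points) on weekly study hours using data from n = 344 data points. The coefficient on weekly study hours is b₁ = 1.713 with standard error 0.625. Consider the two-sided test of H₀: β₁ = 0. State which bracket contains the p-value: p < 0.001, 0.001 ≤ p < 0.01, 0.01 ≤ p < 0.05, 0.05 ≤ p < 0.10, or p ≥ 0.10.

t = 1.713 / 0.625 = 2.741.
df = n − 2 = 344 − 2 = 342.
Two-sided p = 2·P(T_{342} > |t|) ≈ 0.0065.
So 0.001 ≤ p < 0.01.

0.001 ≤ p < 0.01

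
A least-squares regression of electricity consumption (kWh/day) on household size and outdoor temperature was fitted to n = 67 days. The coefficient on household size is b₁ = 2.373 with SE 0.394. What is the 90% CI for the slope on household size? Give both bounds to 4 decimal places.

(1.7154, 3.0306)

df = n − k − 1 = 67 − 2 − 1 = 64.
t* = t_{0.05, 64} = 1.669013.
Margin = t* × SE = 1.669013 × 0.394 = 0.657591.
CI: 2.373 ± 0.657591 → (1.7154, 3.0306).
With 90% confidence, each one-unit increase in household size is associated with a change of between 1.7154 and 3.0306 kWh/day in electricity consumption, holding the other predictors fixed.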